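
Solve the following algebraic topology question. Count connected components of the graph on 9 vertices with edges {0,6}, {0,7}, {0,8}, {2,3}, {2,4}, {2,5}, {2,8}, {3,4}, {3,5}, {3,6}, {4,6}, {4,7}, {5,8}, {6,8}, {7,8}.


Run DFS/union-find over 9 vertices.
V = 9, E = 15.
Number of components = 2

2


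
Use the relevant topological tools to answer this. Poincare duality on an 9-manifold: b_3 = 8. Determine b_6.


Poincare duality for closed orientable n-manifolds: b_k = b_{n-k}.
Here n = 9, so b_6 = b_3 = 8

8


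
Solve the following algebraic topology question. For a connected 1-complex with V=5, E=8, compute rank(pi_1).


For a connected graph: rank(pi_1) = b_1 = E - V + 1 = 1 - chi.
chi = V - E = 5 - 8 = -3.
rank = 1 - (-3) = 8 - 5 + 1 = 4

4


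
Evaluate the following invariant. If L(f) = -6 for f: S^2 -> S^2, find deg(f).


L(f) = 1 + (-1)^2 deg(f) on S^2.
-6 = 1 + (-1)^2 * deg(f)
(-1)^2 * deg(f) = -7
deg(f) = -7

-7


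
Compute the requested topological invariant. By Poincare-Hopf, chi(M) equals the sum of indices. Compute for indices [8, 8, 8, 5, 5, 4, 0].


Poincare-Hopf: chi(M) = sum of indices of zeros.
chi = (8) + (8) + (8) + (5) + (5) + (4) + (0) = 38

38


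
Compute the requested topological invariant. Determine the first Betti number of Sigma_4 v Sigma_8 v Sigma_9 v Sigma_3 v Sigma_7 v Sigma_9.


For a wedge X v Y: reduced H_k(X v Y) = H_k(X) + H_k(Y).
Each Sigma_g contributes b_1 = 2g.
b_1 = 8 + 16 + 18 + 6 + 14 + 18 = 80

80


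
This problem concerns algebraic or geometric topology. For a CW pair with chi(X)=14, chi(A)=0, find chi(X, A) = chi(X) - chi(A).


Relative Euler characteristic: chi(X, A) = chi(X) - chi(A).
= 14 - (0) = 14

14


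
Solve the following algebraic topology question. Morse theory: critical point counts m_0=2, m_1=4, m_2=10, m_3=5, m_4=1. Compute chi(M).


Morse theory: chi(M) = sum_k (-1)^k m_k where m_k = #(index-k critical points).
= (2) + (-4) + (10) + (-5) + (1) = 4

4


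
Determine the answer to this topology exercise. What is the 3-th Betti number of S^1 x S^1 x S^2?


Each S^d has Poincare polynomial 1 + t^d.
The product S^1 x S^1 x S^2 has Poincare polynomial prod(1+t^d_i).
Expanding: b_0=1, b_1=2, b_2=2, b_3=2, b_4=1.
b_3 = 2

2


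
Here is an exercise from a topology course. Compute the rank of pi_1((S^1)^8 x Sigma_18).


pi_1(A x B) = pi_1(A) x pi_1(B); rank of abelianization = b_1.
b_1(T^8) = 8, b_1(Sigma_18) = 2*18 = 36.
b_1(product) = 8 + 36 = 44

44


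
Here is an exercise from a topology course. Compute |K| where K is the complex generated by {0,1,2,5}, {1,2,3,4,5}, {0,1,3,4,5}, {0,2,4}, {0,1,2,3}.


Each maximal simplex on m vertices has 2^m - 1 nonempty faces.
Take the union (dedupe shared faces).
Total distinct faces = 54

54


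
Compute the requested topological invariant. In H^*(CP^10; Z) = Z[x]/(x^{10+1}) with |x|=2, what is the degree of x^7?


|x| = 2 in H^*(CP^n).
|x^7| = 7 * |x| = 7 * 2 = 14

14


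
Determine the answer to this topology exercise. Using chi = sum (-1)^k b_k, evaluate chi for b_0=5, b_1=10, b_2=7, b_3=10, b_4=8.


chi = sum_k (-1)^k b_k.
= (5) + (-10) + (7) + (-10) + (8)
= 0

0


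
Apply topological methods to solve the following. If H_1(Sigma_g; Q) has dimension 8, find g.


For a closed orientable surface: b_1 = 2g.
8 = 2g
g = 8 / 2 = 4

4


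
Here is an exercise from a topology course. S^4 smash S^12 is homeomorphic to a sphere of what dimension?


S^m ^ S^n = S^{m+n}.
k = 4 + 12 = 16

16


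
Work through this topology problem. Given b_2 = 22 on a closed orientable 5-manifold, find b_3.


Poincare duality for closed orientable n-manifolds: b_k = b_{n-k}.
Here n = 5, so b_3 = b_2 = 22

22


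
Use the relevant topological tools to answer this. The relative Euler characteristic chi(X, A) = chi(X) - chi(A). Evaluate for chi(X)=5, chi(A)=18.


Relative Euler characteristic: chi(X, A) = chi(X) - chi(A).
= 5 - (18) = -13

-13


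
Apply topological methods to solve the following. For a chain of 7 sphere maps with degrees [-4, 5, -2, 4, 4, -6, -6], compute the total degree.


Degree is multiplicative: deg(composition) = product of degrees.
= (-4) * (5) * (-2) * (4) * (4) * (-6) * (-6) = 23040

23040


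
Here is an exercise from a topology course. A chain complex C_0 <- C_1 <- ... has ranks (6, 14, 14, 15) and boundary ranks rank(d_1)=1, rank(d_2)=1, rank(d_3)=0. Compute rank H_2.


rank H_k = rank(ker d_k) - rank(im d_{k+1}).
rank(ker d_2) = rank(C_2) - rank(d_2) = 14 - 1 = 13.
rank(im d_{2+1}) = 0.
rank H_2 = 13 - 0 = 13

13


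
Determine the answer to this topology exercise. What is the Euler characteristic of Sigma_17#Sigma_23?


chi(Sigma_17) = 2 - 2*17 = -32
chi(Sigma_23) = 2 - 2*23 = -44
For surfaces: chi(A#B) = chi(A) + chi(B) - 2.
chi = -32 + -44 - 2 = -78

-78


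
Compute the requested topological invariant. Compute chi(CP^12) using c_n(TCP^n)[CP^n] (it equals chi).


For any closed oriented manifold, <e(TM),[M]> = chi(M).
chi(CP^12) = 12+1 = 13

13


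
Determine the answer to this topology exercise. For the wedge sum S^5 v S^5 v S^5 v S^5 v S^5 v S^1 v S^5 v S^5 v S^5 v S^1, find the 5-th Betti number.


For a wedge of spheres, H_k (k>0) is free on one generator per sphere of dimension k.
Spheres of dimension 5: count = 8.
b_5 = 8

8


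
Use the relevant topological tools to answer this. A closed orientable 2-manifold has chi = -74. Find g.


chi = 2 - 2g for closed orientable surfaces.
-74 = 2 - 2g
2g = 2 - (-74) = 76
g = 38

38


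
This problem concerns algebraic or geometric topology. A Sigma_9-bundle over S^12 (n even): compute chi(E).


chi(S^12) = 2 (n even), chi(Sigma_9) = 2 - 2*9 = -16.
chi(E) = 2 * (-16) = -32

-32


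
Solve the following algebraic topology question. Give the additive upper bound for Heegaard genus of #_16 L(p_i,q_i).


Heegaard genus satisfies g(A#B) <= g(A) + g(B).
Each lens space has g = 1.
Upper bound: 16 * 1 = 16

16


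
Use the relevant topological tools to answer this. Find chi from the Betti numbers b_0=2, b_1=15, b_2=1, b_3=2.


chi = sum_k (-1)^k b_k.
= (2) + (-15) + (1) + (-2)
= -14

-14


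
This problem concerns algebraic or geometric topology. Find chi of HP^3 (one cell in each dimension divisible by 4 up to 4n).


HP^3 has one cell in each dimension 0, 4, ..., 4*3 (3+1 cells, all even-dim).
chi = 3 + 1 = 4

4


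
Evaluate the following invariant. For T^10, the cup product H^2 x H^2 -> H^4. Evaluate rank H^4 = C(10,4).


Cup product: H^p x H^q -> H^{p+q}; here p+q = 2+2 = 4.
rank H^k(T^n) = C(n,k).
C(10,4) = 210

210


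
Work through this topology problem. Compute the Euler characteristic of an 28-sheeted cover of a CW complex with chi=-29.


For a finite covering: chi(E) = (number of sheets) * chi(B).
chi(E) = 28 * (-29) = -812

-812


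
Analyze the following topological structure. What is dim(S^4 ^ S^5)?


S^m ^ S^n = S^{m+n}.
k = 4 + 5 = 9

9


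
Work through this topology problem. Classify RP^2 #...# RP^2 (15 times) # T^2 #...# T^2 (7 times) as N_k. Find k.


Since a >= 1, the sum is non-orientable; each T^2 can be replaced by RP^2 # RP^2 (since T^2#RP^2 = 3RP^2).
Total crosscaps k = 15 + 2*7 = 29.
Check via chi: chi = 15*1 + 7*0 - (15+7-1)*2 = -27 = 2 - k = -27. Consistent.

29


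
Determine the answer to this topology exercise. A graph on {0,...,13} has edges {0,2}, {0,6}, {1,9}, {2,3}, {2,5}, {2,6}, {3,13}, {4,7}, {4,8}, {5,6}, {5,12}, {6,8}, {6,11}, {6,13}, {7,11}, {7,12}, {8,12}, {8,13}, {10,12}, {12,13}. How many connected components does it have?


Run DFS/union-find over 14 vertices.
V = 14, E = 20.
Number of components = 2

2


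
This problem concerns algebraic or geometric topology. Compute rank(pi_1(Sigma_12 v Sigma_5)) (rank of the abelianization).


For a wedge: H_1(A v B) = H_1(A) + H_1(B).
b_1(Sigma_12) = 24, b_1(Sigma_5) = 10.
b_1 = 24 + 10 = 34

34


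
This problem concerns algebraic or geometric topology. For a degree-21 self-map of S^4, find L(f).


On S^4: L(f) = tr(f_0*) + (-1)^4 tr(f_4*) = 1 + (-1)^4 * deg(f).
L(f) = 1 + (-1)^4 * 21 = 1 + 21 = 22

22


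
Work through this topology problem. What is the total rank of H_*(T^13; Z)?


b_k(T^13) = C(13,k), so the sum over k is sum_k C(13,k) = 2^13.
Total = 2^13 = 8192

8192


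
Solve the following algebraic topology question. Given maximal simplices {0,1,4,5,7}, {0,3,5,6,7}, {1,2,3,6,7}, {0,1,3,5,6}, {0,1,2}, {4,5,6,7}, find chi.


Enumerate all faces; f-vector: f_0=8, f_1=25, f_2=35, f_3=20, f_4=4.
chi = sum (-1)^k f_k = 2

2


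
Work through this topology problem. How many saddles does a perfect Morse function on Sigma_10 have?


A perfect Morse function has m_k = b_k.
For Sigma_10: b_0=1, b_1=2g=20, b_2=1.
Saddles m_1 = 2g = 20

20


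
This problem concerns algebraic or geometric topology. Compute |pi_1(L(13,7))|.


pi_1(L(p,q)) = Z/pZ for any q coprime to p.
|pi_1(L(13,7))| = 13

13


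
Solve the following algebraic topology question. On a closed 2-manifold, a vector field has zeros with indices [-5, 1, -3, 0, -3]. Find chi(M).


Poincare-Hopf: chi(M) = sum of indices of zeros.
chi = (-5) + (1) + (-3) + (0) + (-3) = -10

-10


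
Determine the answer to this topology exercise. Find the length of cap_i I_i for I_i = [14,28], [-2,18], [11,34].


Intersection = [max(a_i), min(b_i)] = [14, 18].
Length = 18 - 14 = 4

4


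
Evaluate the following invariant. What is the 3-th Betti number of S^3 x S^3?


Each S^d has Poincare polynomial 1 + t^d.
The product S^3 x S^3 has Poincare polynomial prod(1+t^d_i).
Expanding: b_0=1, b_3=2, b_6=1.
b_3 = 2

2


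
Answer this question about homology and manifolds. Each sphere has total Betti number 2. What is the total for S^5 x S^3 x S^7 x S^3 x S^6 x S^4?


Total Betti number is multiplicative under products.
Each S^d (d>=1) has total Betti number 2.
There are 6 sphere factors.
Total = 2^6 = 64

64


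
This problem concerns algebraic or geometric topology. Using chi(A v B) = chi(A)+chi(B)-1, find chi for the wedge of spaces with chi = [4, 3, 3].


chi(A v B) = chi(A) + chi(B) - 1 (one point identified).
For 3 spaces: chi = (sum chi_i) - (3 - 1).
sum = 10; chi = 10 - 2 = 8

8


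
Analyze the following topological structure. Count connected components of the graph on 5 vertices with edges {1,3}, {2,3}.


Run DFS/union-find over 5 vertices.
V = 5, E = 2.
Number of components = 3

3


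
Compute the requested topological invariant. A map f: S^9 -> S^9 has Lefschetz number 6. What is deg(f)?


L(f) = 1 + (-1)^9 deg(f) on S^9.
6 = 1 + (-1)^9 * deg(f)
(-1)^9 * deg(f) = 5
deg(f) = -5

-5


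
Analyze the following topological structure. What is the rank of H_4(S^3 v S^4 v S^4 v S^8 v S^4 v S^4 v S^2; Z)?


For a wedge of spheres, H_k (k>0) is free on one generator per sphere of dimension k.
Spheres of dimension 4: count = 4.
b_4 = 4

4


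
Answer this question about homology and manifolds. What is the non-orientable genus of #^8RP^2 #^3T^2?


Since a >= 1, the sum is non-orientable; each T^2 can be replaced by RP^2 # RP^2 (since T^2#RP^2 = 3RP^2).
Total crosscaps k = 8 + 2*3 = 14.
Check via chi: chi = 8*1 + 3*0 - (8+3-1)*2 = -12 = 2 - k = -12. Consistent.

14


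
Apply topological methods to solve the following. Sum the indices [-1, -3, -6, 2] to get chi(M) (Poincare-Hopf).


Poincare-Hopf: chi(M) = sum of indices of zeros.
chi = (-1) + (-3) + (-6) + (2) = -8

-8


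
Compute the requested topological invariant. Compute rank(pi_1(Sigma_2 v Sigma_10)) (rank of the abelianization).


For a wedge: H_1(A v B) = H_1(A) + H_1(B).
b_1(Sigma_2) = 4, b_1(Sigma_10) = 20.
b_1 = 4 + 20 = 24

24


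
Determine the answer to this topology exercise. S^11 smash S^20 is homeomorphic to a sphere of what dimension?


S^m ^ S^n = S^{m+n}.
k = 11 + 20 = 31

31


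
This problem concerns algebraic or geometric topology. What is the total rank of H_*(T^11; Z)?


b_k(T^11) = C(11,k), so the sum over k is sum_k C(11,k) = 2^11.
Total = 2^11 = 2048

2048


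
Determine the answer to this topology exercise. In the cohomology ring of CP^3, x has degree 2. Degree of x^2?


|x| = 2 in H^*(CP^n).
|x^2| = 2 * |x| = 2 * 2 = 4

4


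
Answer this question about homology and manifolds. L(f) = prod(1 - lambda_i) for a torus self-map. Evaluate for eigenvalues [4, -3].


For a torus self-map: L(f) = det(I - A) where A acts on H_1.
L(f) = (1-4) * (1--3) = -3 * 4 = -12

-12


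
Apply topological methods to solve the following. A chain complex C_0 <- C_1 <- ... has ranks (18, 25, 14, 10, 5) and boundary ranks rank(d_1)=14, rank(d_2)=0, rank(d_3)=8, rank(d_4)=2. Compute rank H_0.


rank H_k = rank(ker d_k) - rank(im d_{k+1}).
rank(ker d_0) = rank(C_0) - rank(d_0) = 18 - 0 = 18.
rank(im d_{0+1}) = 14.
rank H_0 = 18 - 14 = 4

4


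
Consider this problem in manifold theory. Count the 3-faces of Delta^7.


Delta^7 has 7+1 vertices. A 3-face is a choice of 3+1 vertices.
f_3 = C(7+1, 3+1) = C(8,4) = 70

70


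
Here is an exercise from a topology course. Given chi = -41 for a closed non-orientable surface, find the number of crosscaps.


chi = 2 - k for closed non-orientable surfaces with k crosscaps.
-41 = 2 - k
k = 2 - (-41) = 43

43


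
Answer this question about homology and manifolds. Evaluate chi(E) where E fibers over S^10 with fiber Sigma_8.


chi(S^10) = 2 (n even), chi(Sigma_8) = 2 - 2*8 = -14.
chi(E) = 2 * (-14) = -28

-28


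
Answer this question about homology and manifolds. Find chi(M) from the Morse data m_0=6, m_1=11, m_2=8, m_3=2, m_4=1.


Morse theory: chi(M) = sum_k (-1)^k m_k where m_k = #(index-k critical points).
= (6) + (-11) + (8) + (-2) + (1) = 2

2


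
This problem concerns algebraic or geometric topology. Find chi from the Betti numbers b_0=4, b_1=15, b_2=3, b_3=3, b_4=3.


chi = sum_k (-1)^k b_k.
= (4) + (-15) + (3) + (-3) + (3)
= -8

-8


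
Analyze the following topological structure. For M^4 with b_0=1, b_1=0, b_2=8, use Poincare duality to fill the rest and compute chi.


By Poincare duality b_k = b_{4-k}, so full Betti numbers: b_0=1, b_1=0, b_2=8, b_3=0, b_4=1.
chi = sum (-1)^k b_k = 10

10


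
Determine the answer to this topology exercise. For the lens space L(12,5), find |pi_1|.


pi_1(L(p,q)) = Z/pZ for any q coprime to p.
|pi_1(L(12,5))| = 12

12


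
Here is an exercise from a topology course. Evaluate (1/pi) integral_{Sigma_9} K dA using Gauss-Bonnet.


Gauss-Bonnet: integral K dA = 2*pi*chi(M).
chi(Sigma_9) = 2 - 2*9 = -16.
(integral K dA)/pi = 2*chi = 2*(-16) = -32

-32


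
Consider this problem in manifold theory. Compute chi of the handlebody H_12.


A genus-g handlebody deformation retracts to a wedge of g circles.
chi(vee_g S^1) = 1 - g.
chi(H_12) = 1 - 12 = -11

-11


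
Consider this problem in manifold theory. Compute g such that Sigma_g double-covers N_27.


chi(N_27) = 2 - 27 = -25.
Double cover: chi(Sigma_g) = 2 * chi(N_27) = 2*(-25) = -50.
2 - 2g = -50, so g = (2 - (-50))/2 = 52/2 = 26

26


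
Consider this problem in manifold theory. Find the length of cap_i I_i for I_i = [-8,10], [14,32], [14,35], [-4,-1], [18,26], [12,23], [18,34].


Intersection = [max(a_i), min(b_i)] = [18, -1].
Since 18 > -1, the intersection is empty.
Length = 0

0


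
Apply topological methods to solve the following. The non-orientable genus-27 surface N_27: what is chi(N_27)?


For a non-orientable closed surface with k crosscaps: chi = 2 - k.
Here k = 27.
chi = 2 - 27 = -25

-25


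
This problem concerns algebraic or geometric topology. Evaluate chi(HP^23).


HP^23 has one cell in each dimension 0, 4, ..., 4*23 (23+1 cells, all even-dim).
chi = 23 + 1 = 24

24


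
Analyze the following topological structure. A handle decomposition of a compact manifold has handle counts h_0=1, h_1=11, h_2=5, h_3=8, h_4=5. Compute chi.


Handles of index k contribute (-1)^k to chi (same as CW cells).
chi = (1) + (-11) + (5) + (-8) + (5) = -8

-8


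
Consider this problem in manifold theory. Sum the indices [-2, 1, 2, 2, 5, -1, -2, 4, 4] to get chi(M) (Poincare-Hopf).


Poincare-Hopf: chi(M) = sum of indices of zeros.
chi = (-2) + (1) + (2) + (2) + (5) + (-1) + (-2) + (4) + (4) = 13

13


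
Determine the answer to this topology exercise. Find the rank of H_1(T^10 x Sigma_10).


pi_1(A x B) = pi_1(A) x pi_1(B); rank of abelianization = b_1.
b_1(T^10) = 10, b_1(Sigma_10) = 2*10 = 20.
b_1(product) = 10 + 20 = 30

30


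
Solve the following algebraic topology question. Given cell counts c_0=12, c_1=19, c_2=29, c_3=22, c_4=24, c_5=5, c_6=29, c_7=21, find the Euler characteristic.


chi = sum_k (-1)^k c_k.
= (-1)^0*12 + (-1)^1*19 + (-1)^2*29 + (-1)^3*22 + (-1)^4*24 + (-1)^5*5 + (-1)^6*29 + (-1)^7*21
= (12) + (-19) + (29) + (-22) + (24) + (-5) + (29) + (-21)
= 27

27


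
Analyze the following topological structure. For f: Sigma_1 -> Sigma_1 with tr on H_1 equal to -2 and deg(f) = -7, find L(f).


L(f) = tr(f_0*) - tr(f_1*) + tr(f_2*).
= 1 - (-2) + (-7)
= -4

-4


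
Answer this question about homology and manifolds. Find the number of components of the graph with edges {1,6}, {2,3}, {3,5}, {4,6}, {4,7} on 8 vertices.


Run DFS/union-find over 8 vertices.
V = 8, E = 5.
Number of components = 3

3


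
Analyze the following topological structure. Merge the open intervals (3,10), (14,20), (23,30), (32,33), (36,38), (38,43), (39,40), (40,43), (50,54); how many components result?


Sort and merge overlapping open intervals.
Merged: (3,10), (14,20), (23,30), (32,33), (36,38), (38,43), (50,54).
Number of components = 7

7


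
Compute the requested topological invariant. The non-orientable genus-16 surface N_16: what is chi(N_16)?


For a non-orientable closed surface with k crosscaps: chi = 2 - k.
Here k = 16.
chi = 2 - 16 = -14

-14


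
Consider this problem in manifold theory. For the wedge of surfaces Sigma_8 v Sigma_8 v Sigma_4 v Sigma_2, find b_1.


For a wedge X v Y: reduced H_k(X v Y) = H_k(X) + H_k(Y).
Each Sigma_g contributes b_1 = 2g.
b_1 = 16 + 16 + 8 + 4 = 44

44


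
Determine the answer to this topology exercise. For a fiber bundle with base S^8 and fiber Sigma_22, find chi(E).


chi(S^8) = 2 (n even), chi(Sigma_22) = 2 - 2*22 = -42.
chi(E) = 2 * (-42) = -84

-84


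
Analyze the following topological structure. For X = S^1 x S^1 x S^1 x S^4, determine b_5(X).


Each S^d has Poincare polynomial 1 + t^d.
The product S^1 x S^1 x S^1 x S^4 has Poincare polynomial prod(1+t^d_i).
Expanding: b_0=1, b_1=3, b_2=3, b_3=1, b_4=1, b_5=3, b_6=3, b_7=1.
b_5 = 3

3


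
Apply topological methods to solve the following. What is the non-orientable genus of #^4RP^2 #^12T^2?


Since a >= 1, the sum is non-orientable; each T^2 can be replaced by RP^2 # RP^2 (since T^2#RP^2 = 3RP^2).
Total crosscaps k = 4 + 2*12 = 28.
Check via chi: chi = 4*1 + 12*0 - (4+12-1)*2 = -26 = 2 - k = -26. Consistent.

28


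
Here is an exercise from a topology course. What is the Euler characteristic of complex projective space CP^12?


CP^12 has one cell in each even dimension 0, 2, ..., 2*12 (12+1 cells total).
All cells are even-dimensional, so chi = number of cells.
chi = 12 + 1 = 13

13


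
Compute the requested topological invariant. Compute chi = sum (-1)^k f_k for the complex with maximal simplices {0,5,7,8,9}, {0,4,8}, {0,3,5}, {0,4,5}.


Enumerate all faces; f-vector: f_0=7, f_1=15, f_2=13, f_3=5, f_4=1.
chi = sum (-1)^k f_k = 1

1


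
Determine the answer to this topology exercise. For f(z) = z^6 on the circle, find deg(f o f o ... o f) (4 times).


deg(f) = 6. Degree is multiplicative: deg(f^4) = (deg f)^4.
deg(f^4) = (6)^4 = 1296

1296


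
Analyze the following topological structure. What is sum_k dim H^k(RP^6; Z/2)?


H^k(RP^6; Z/2) = Z/2 for each 0 <= k <= 6.
Total dimension = 6 + 1 = 7

7


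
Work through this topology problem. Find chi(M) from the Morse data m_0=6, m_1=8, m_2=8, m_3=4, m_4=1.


Morse theory: chi(M) = sum_k (-1)^k m_k where m_k = #(index-k critical points).
= (6) + (-8) + (8) + (-4) + (1) = 3

3


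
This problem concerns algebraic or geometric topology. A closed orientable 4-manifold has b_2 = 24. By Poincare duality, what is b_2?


Poincare duality for closed orientable n-manifolds: b_k = b_{n-k}.
Here n = 4, so b_2 = b_2 = 24

24


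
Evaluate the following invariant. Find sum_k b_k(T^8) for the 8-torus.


b_k(T^8) = C(8,k), so the sum over k is sum_k C(8,k) = 2^8.
Total = 2^8 = 256

256


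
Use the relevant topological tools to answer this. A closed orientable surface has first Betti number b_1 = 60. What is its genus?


For a closed orientable surface: b_1 = 2g.
60 = 2g
g = 60 / 2 = 30

30


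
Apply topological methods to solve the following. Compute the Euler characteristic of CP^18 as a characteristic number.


For any closed oriented manifold, <e(TM),[M]> = chi(M).
chi(CP^18) = 18+1 = 19

19


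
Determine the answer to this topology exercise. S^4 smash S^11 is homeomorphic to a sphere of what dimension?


S^m ^ S^n = S^{m+n}.
k = 4 + 11 = 15

15


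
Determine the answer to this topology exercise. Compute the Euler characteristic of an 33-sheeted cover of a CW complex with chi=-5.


For a finite covering: chi(E) = (number of sheets) * chi(B).
chi(E) = 33 * (-5) = -165

-165


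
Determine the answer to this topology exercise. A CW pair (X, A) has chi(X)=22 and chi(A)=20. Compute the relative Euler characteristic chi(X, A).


Relative Euler characteristic: chi(X, A) = chi(X) - chi(A).
= 22 - (20) = 2

2


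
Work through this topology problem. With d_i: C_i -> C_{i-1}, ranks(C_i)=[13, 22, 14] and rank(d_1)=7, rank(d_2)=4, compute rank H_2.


rank H_k = rank(ker d_k) - rank(im d_{k+1}).
rank(ker d_2) = rank(C_2) - rank(d_2) = 14 - 4 = 10.
rank(im d_{2+1}) = 0.
rank H_2 = 10 - 0 = 10

10


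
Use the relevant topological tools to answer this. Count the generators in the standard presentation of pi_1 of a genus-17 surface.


Standard presentation: pi_1(Sigma_g) = <a_1,b_1,...,a_g,b_g | [a_1,b_1]...[a_g,b_g] = 1>.
Number of generators = 2g = 2*17 = 34

34


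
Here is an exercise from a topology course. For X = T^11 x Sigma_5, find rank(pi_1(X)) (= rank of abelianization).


pi_1(A x B) = pi_1(A) x pi_1(B); rank of abelianization = b_1.
b_1(T^11) = 11, b_1(Sigma_5) = 2*5 = 10.
b_1(product) = 11 + 10 = 21

21


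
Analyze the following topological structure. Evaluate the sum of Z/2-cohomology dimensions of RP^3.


H^k(RP^3; Z/2) = Z/2 for each 0 <= k <= 3.
Total dimension = 3 + 1 = 4

4


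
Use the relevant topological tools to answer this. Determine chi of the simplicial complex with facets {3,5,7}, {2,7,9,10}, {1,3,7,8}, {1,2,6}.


Enumerate all faces; f-vector: f_0=9, f_1=17, f_2=10, f_3=2.
chi = sum (-1)^k f_k = 0

0


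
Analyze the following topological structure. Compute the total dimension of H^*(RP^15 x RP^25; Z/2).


dim H^*(RP^n; Z/2) = n+1 (one Z/2 in each degree 0..n).
Total Betti number is multiplicative.
Total = (15+1) * (25+1) = 16 * 26 = 416

416


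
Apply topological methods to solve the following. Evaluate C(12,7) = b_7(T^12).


By the Kunneth formula, b_k(T^n) = C(n,k).
b_7(T^12) = C(12,7).
C(12,7) = 12!/(7!*5!) = 792

792


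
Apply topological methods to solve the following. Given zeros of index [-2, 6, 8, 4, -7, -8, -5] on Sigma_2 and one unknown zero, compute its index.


Poincare-Hopf: sum of indices = chi(M).
chi(Sigma_2) = 2 - 2*2 = -2.
Sum of known indices = -4.
x = chi - (sum known) = -2 - (-4) = 2

2


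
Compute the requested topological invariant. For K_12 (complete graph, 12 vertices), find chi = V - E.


K_12: V = 12, E = C(12,2) = 66.
chi = V - E = 12 - 66 = -54

-54


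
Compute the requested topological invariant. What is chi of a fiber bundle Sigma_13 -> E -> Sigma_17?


For a fiber bundle F -> E -> B (with CW structure): chi(E) = chi(B) * chi(F).
chi(Sigma_17) = -32, chi(Sigma_13) = -24.
chi(E) = (-32) * (-24) = 768

768


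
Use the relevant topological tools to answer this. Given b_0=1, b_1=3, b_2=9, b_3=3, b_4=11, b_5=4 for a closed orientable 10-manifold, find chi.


By Poincare duality b_k = b_{10-k}, so full Betti numbers: b_0=1, b_1=3, b_2=9, b_3=3, b_4=11, b_5=4, b_6=11, b_7=3, b_8=9, b_9=3, b_10=1.
chi = sum (-1)^k b_k = 26

26


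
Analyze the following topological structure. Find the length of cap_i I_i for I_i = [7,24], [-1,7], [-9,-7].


Intersection = [max(a_i), min(b_i)] = [7, -7].
Since 7 > -7, the intersection is empty.
Length = 0

0


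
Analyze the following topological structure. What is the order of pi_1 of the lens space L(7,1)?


pi_1(L(p,q)) = Z/pZ for any q coprime to p.
|pi_1(L(7,1))| = 7

7


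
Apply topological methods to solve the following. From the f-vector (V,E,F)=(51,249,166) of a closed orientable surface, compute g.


chi = V - E + F = 51 - 249 + 166 = -32
For orientable closed surface: chi = 2 - 2g, so g = (2 - chi)/2.
g = (2 - (-32)) / 2 = 34 / 2 = 17

17


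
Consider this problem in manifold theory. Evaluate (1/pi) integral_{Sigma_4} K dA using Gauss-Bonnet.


Gauss-Bonnet: integral K dA = 2*pi*chi(M).
chi(Sigma_4) = 2 - 2*4 = -6.
(integral K dA)/pi = 2*chi = 2*(-6) = -12

-12


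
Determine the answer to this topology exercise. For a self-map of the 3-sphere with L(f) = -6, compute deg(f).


L(f) = 1 + (-1)^3 deg(f) on S^3.
-6 = 1 + (-1)^3 * deg(f)
(-1)^3 * deg(f) = -7
deg(f) = 7

7


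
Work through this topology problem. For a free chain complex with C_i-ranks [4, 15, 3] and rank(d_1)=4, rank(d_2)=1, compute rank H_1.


rank H_k = rank(ker d_k) - rank(im d_{k+1}).
rank(ker d_1) = rank(C_1) - rank(d_1) = 15 - 4 = 11.
rank(im d_{1+1}) = 1.
rank H_1 = 11 - 1 = 10

10


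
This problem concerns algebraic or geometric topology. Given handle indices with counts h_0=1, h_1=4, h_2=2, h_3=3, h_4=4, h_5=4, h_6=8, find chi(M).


Handles of index k contribute (-1)^k to chi (same as CW cells).
chi = (1) + (-4) + (2) + (-3) + (4) + (-4) + (8) = 4

4


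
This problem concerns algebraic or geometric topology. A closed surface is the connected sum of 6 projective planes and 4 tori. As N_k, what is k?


Since a >= 1, the sum is non-orientable; each T^2 can be replaced by RP^2 # RP^2 (since T^2#RP^2 = 3RP^2).
Total crosscaps k = 6 + 2*4 = 14.
Check via chi: chi = 6*1 + 4*0 - (6+4-1)*2 = -12 = 2 - k = -12. Consistent.

14


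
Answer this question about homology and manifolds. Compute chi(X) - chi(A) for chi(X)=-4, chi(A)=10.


Relative Euler characteristic: chi(X, A) = chi(X) - chi(A).
= -4 - (10) = -14

-14


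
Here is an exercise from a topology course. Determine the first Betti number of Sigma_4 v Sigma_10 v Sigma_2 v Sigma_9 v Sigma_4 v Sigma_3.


For a wedge X v Y: reduced H_k(X v Y) = H_k(X) + H_k(Y).
Each Sigma_g contributes b_1 = 2g.
b_1 = 8 + 20 + 4 + 18 + 8 + 6 = 64

64


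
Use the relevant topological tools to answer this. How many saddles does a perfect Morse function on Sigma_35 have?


A perfect Morse function has m_k = b_k.
For Sigma_35: b_0=1, b_1=2g=70, b_2=1.
Saddles m_1 = 2g = 70

70


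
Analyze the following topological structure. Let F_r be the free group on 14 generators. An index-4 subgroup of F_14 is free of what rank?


Nielsen-Schreier: an index-n subgroup of F_r is free of rank 1 + n(r-1).
Equivalently: chi(cover) = n*chi(base); chi(vee_r S^1) = 1 - 14 = -13.
chi(E) = 4*(-13) = -52; rank = 1 - chi(E) = 1 - (-52) = 53.
rank = 1 + 4*(14-1) = 1 + 52 = 53

53


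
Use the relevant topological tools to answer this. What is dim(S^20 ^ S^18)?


S^m ^ S^n = S^{m+n}.
k = 20 + 18 = 38

38


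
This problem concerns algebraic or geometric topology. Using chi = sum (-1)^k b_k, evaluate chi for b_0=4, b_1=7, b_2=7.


chi = sum_k (-1)^k b_k.
= (4) + (-7) + (7)
= 4

4


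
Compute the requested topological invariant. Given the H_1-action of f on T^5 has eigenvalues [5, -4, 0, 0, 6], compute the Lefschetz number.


For a torus self-map: L(f) = det(I - A) where A acts on H_1.
L(f) = (1-5) * (1--4) * (1-0) * (1-0) * (1-6) = -4 * 5 * 1 * 1 * -5 = 100

100


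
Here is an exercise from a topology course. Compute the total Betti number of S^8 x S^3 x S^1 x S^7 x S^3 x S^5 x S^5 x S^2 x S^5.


Total Betti number is multiplicative under products.
Each S^d (d>=1) has total Betti number 2.
There are 9 sphere factors.
Total = 2^9 = 512

512


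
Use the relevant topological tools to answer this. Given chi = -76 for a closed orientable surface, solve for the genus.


chi = 2 - 2g for closed orientable surfaces.
-76 = 2 - 2g
2g = 2 - (-76) = 78
g = 39

39


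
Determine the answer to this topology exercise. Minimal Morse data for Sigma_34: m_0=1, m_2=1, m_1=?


A perfect Morse function has m_k = b_k.
For Sigma_34: b_0=1, b_1=2g=68, b_2=1.
Saddles m_1 = 2g = 68

68


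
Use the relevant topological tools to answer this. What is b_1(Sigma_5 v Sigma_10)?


For a wedge: H_1(A v B) = H_1(A) + H_1(B).
b_1(Sigma_5) = 10, b_1(Sigma_10) = 20.
b_1 = 10 + 20 = 30

30


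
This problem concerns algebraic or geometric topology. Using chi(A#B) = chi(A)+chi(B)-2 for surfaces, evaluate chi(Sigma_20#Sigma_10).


chi(Sigma_20) = 2 - 2*20 = -38
chi(Sigma_10) = 2 - 2*10 = -18
For surfaces: chi(A#B) = chi(A) + chi(B) - 2.
chi = -38 + -18 - 2 = -58

-58


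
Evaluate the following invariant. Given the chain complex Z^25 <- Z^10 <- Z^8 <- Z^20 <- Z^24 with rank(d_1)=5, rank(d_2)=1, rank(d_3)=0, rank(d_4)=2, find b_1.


rank H_k = rank(ker d_k) - rank(im d_{k+1}).
rank(ker d_1) = rank(C_1) - rank(d_1) = 10 - 5 = 5.
rank(im d_{1+1}) = 1.
rank H_1 = 5 - 1 = 4

4


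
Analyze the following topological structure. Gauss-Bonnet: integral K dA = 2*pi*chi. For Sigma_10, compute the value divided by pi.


Gauss-Bonnet: integral K dA = 2*pi*chi(M).
chi(Sigma_10) = 2 - 2*10 = -18.
(integral K dA)/pi = 2*chi = 2*(-18) = -36

-36


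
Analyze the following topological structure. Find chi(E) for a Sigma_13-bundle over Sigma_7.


For a fiber bundle F -> E -> B (with CW structure): chi(E) = chi(B) * chi(F).
chi(Sigma_7) = -12, chi(Sigma_13) = -24.
chi(E) = (-12) * (-24) = 288

288


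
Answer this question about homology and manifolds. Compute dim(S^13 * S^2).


Join of spheres: S^m * S^n = S^{m+n+1}.
dim = 13 + 2 + 1 = 16

16


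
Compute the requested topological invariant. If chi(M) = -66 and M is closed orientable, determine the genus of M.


chi = 2 - 2g for closed orientable surfaces.
-66 = 2 - 2g
2g = 2 - (-66) = 68
g = 34

34


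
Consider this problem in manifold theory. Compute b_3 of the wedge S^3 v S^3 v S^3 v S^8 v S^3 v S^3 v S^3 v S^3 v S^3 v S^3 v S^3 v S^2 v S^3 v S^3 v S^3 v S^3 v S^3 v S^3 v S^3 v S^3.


For a wedge of spheres, H_k (k>0) is free on one generator per sphere of dimension k.
Spheres of dimension 3: count = 18.
b_3 = 18

18


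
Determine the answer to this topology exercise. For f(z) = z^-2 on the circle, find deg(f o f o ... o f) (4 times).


deg(f) = -2. Degree is multiplicative: deg(f^4) = (deg f)^4.
deg(f^4) = (-2)^4 = 16

16


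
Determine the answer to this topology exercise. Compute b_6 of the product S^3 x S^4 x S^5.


Each S^d has Poincare polynomial 1 + t^d.
The product S^3 x S^4 x S^5 has Poincare polynomial prod(1+t^d_i).
Expanding: b_0=1, b_3=1, b_4=1, b_5=1, b_7=1, b_8=1, b_9=1, b_12=1.
b_6 = 0

0


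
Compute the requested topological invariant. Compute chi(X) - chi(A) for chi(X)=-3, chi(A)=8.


Relative Euler characteristic: chi(X, A) = chi(X) - chi(A).
= -3 - (8) = -11

-11


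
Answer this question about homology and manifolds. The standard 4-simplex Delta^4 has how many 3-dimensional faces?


Delta^4 has 4+1 vertices. A 3-face is a choice of 3+1 vertices.
f_3 = C(4+1, 3+1) = C(5,4) = 5

5


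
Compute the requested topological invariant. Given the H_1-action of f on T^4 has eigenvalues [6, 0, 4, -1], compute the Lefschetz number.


For a torus self-map: L(f) = det(I - A) where A acts on H_1.
L(f) = (1-6) * (1-0) * (1-4) * (1--1) = -5 * 1 * -3 * 2 = 30

30


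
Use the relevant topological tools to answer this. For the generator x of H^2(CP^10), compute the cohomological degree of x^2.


|x| = 2 in H^*(CP^n).
|x^2| = 2 * |x| = 2 * 2 = 4

4


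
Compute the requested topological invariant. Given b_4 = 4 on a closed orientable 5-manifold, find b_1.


Poincare duality for closed orientable n-manifolds: b_k = b_{n-k}.
Here n = 5, so b_1 = b_4 = 4

4


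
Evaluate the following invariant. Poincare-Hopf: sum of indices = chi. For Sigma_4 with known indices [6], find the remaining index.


Poincare-Hopf: sum of indices = chi(M).
chi(Sigma_4) = 2 - 2*4 = -6.
Sum of known indices = 6.
x = chi - (sum known) = -6 - (6) = -12

-12


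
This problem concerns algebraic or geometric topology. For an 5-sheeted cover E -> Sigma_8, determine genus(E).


For an n-sheeted cover: chi(E) = n * chi(B).
chi(Sigma_8) = 2 - 2*8 = -14.
chi(E) = 5 * (-14) = -70.
genus(E) = (2 - chi(E))/2 = (2 - (-70))/2 = 72/2 = 36

36


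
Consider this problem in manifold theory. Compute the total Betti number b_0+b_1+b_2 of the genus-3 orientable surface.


For Sigma_3: b_0 = 1, b_1 = 2g = 6, b_2 = 1.
Total = 1 + 6 + 1 = 8

8


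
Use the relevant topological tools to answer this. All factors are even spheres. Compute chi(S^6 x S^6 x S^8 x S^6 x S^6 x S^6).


chi is multiplicative: chi(X x Y) = chi(X) chi(Y).
Each even-dim sphere has chi = 2. There are 6 factors.
chi = 2^6 = 64

64


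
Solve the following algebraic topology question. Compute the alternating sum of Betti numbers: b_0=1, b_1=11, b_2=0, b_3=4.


chi = sum_k (-1)^k b_k.
= (1) + (-11) + (0) + (-4)
= -14

-14


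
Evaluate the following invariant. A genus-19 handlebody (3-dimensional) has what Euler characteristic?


A genus-g handlebody deformation retracts to a wedge of g circles.
chi(vee_g S^1) = 1 - g.
chi(H_19) = 1 - 19 = -18

-18


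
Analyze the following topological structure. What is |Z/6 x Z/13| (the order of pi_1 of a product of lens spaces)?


pi_1(X x Y) = pi_1(X) x pi_1(Y).
pi_1(L(6,1)) = Z/6, pi_1(L(13,1)) = Z/13.
|Z/6 x Z/13| = 6 * 13 = 78

78


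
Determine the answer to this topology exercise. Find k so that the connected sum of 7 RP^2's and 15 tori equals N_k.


Since a >= 1, the sum is non-orientable; each T^2 can be replaced by RP^2 # RP^2 (since T^2#RP^2 = 3RP^2).
Total crosscaps k = 7 + 2*15 = 37.
Check via chi: chi = 7*1 + 15*0 - (7+15-1)*2 = -35 = 2 - k = -35. Consistent.

37


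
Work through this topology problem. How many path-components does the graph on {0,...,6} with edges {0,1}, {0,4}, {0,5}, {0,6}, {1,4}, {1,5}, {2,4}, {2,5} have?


Run DFS/union-find over 7 vertices.
V = 7, E = 8.
Number of components = 2

2


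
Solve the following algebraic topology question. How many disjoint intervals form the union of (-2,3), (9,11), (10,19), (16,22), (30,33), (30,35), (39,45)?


Sort and merge overlapping open intervals.
Merged: (-2,3), (9,22), (30,35), (39,45).
Number of components = 4

4


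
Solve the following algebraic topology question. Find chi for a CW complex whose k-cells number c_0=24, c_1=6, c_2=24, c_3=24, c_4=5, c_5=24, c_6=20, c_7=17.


chi = sum_k (-1)^k c_k.
= (-1)^0*24 + (-1)^1*6 + (-1)^2*24 + (-1)^3*24 + (-1)^4*5 + (-1)^5*24 + (-1)^6*20 + (-1)^7*17
= (24) + (-6) + (24) + (-24) + (5) + (-24) + (20) + (-17)
= 2

2


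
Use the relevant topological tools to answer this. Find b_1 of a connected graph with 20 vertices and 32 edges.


For a connected graph: rank(pi_1) = b_1 = E - V + 1 = 1 - chi.
chi = V - E = 20 - 32 = -12.
rank = 1 - (-12) = 32 - 20 + 1 = 13

13


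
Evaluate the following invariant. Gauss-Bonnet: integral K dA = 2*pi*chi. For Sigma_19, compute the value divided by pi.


Gauss-Bonnet: integral K dA = 2*pi*chi(M).
chi(Sigma_19) = 2 - 2*19 = -36.
(integral K dA)/pi = 2*chi = 2*(-36) = -72

-72


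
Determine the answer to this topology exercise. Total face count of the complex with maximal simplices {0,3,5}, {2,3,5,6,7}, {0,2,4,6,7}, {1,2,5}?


Each maximal simplex on m vertices has 2^m - 1 nonempty faces.
Take the union (dedupe shared faces).
Total distinct faces = 62

62


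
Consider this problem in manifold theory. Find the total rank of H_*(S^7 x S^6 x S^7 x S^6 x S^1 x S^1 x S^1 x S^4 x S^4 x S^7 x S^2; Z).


Total Betti number is multiplicative under products.
Each S^d (d>=1) has total Betti number 2.
There are 11 sphere factors.
Total = 2^11 = 2048

2048


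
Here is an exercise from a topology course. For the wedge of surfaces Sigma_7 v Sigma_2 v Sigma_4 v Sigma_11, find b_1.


For a wedge X v Y: reduced H_k(X v Y) = H_k(X) + H_k(Y).
Each Sigma_g contributes b_1 = 2g.
b_1 = 14 + 4 + 8 + 22 = 48

48


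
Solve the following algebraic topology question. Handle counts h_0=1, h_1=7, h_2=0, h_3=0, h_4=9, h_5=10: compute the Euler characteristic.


Handles of index k contribute (-1)^k to chi (same as CW cells).
chi = (1) + (-7) + (0) + (0) + (9) + (-10) = -7

-7


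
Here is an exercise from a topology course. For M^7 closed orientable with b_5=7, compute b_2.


Poincare duality for closed orientable n-manifolds: b_k = b_{n-k}.
Here n = 7, so b_2 = b_5 = 7

7


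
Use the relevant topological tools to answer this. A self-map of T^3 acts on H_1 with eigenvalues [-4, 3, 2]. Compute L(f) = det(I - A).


For a torus self-map: L(f) = det(I - A) where A acts on H_1.
L(f) = (1--4) * (1-3) * (1-2) = 5 * -2 * -1 = 10

10


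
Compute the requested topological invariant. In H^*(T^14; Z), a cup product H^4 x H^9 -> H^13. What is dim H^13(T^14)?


Cup product: H^p x H^q -> H^{p+q}; here p+q = 4+9 = 13.
rank H^k(T^n) = C(n,k).
C(14,13) = 14

14


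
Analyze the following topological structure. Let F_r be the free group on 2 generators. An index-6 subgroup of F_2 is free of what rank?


Nielsen-Schreier: an index-n subgroup of F_r is free of rank 1 + n(r-1).
Equivalently: chi(cover) = n*chi(base); chi(vee_r S^1) = 1 - 2 = -1.
chi(E) = 6*(-1) = -6; rank = 1 - chi(E) = 1 - (-6) = 7.
rank = 1 + 6*(2-1) = 1 + 6 = 7

7


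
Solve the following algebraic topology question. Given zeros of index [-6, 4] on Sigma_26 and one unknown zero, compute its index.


Poincare-Hopf: sum of indices = chi(M).
chi(Sigma_26) = 2 - 2*26 = -50.
Sum of known indices = -2.
x = chi - (sum known) = -50 - (-2) = -48

-48


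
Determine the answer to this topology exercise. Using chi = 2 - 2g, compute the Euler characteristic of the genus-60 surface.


For a closed orientable surface of genus g: chi = 2 - 2g.
Here g = 60.
chi = 2 - 2*60 = 2 - 120 = -118

-118


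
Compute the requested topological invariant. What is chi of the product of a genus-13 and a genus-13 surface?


chi(Sigma_13) = 2 - 2*13 = -24
chi(Sigma_13) = 2 - 2*13 = -24
chi(product) = (-24) * (-24) = 576

576


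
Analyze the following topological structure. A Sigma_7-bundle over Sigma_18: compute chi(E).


For a fiber bundle F -> E -> B (with CW structure): chi(E) = chi(B) * chi(F).
chi(Sigma_18) = -34, chi(Sigma_7) = -12.
chi(E) = (-34) * (-12) = 408

408


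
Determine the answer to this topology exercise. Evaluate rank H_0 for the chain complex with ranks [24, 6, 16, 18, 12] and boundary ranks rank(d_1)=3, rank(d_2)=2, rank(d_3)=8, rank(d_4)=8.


rank H_k = rank(ker d_k) - rank(im d_{k+1}).
rank(ker d_0) = rank(C_0) - rank(d_0) = 24 - 0 = 24.
rank(im d_{0+1}) = 3.
rank H_0 = 24 - 3 = 21

21


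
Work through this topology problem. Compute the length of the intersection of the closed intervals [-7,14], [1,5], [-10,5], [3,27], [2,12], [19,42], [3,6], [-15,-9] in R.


Intersection = [max(a_i), min(b_i)] = [19, -9].
Since 19 > -9, the intersection is empty.
Length = 0

0
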